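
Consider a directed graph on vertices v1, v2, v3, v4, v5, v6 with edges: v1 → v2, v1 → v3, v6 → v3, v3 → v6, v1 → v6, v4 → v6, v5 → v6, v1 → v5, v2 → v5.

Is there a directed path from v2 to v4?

No

Explore from v2.
Distance 1: reach v5.
Distance 2: reach v6.
Distance 3: reach v3.
The search from v2 is exhausted; no directed path reaches v4.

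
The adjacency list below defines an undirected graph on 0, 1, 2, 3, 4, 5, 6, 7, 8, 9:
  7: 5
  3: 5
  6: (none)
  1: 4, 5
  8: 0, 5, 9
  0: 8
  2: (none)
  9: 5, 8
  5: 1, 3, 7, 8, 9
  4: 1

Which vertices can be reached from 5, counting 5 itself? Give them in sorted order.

0, 1, 3, 4, 5, 7, 8, 9

Start at 5.
Its neighbours: 1, 3, 7, 8, 9.
Then their neighbours: 0, 4.
Nothing further is reachable.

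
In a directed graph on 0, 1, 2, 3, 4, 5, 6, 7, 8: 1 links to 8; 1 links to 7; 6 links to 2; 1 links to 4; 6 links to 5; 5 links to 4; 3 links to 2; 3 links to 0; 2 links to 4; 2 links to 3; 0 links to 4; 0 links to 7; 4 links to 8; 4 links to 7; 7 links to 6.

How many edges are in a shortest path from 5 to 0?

6

Distance 0: 5.
Distance 1: 4.
Distance 2: 7, 8.
Distance 3: 6.
Distance 4: 2.
Distance 5: 3.
Distance 6: 0 — contains 0.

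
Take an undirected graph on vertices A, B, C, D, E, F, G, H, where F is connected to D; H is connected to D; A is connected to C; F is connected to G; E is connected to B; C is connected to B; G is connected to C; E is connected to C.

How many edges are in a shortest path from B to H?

Distance 0: B.
Distance 1: C, E.
Distance 2: A, G.
Distance 3: F.
Distance 4: D.
Distance 5: H — contains H.

5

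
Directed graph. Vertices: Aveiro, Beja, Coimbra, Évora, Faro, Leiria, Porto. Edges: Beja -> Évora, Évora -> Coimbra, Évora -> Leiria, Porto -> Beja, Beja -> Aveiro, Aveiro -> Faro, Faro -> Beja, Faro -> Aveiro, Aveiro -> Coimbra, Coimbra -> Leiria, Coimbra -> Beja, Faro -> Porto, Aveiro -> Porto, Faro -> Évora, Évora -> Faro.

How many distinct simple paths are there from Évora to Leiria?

5

Évora→Coimbra→Leiria
Évora→Faro→Aveiro→Coimbra→Leiria
Évora→Faro→Beja→Aveiro→Coimbra→Leiria
Évora→Faro→Porto→Beja→Aveiro→Coimbra→Leiria
Évora→Leiria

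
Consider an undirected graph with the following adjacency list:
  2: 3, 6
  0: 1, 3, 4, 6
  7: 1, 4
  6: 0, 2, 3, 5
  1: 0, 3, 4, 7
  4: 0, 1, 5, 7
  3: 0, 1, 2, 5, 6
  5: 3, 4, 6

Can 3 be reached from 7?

Explore from 7.
Distance 1: reach 1, 4.
Distance 2: reach 0, 3, 5.
Found 3.

Yes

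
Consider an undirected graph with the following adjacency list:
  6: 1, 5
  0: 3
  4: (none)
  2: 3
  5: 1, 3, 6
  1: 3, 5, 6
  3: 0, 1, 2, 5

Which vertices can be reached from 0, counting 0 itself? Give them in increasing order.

Start at 0.
Its neighbours: 3.
Then their neighbours: 1, 2, 5.
Then next layer: 6.
Nothing further is reachable.

0, 1, 2, 3, 5, 6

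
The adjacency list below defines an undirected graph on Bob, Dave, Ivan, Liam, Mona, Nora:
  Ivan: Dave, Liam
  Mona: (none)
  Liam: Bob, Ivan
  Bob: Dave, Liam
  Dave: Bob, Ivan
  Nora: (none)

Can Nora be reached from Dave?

No

Explore from Dave.
Distance 1: reach Bob, Ivan.
Distance 2: reach Liam.
The search is exhausted without reaching Nora; it lies in a different component.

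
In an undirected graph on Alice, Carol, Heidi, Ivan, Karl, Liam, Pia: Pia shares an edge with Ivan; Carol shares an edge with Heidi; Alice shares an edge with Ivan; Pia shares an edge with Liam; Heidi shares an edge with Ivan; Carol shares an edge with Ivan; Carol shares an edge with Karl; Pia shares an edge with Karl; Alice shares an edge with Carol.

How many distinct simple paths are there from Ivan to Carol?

Ivan–Alice–Carol
Ivan–Carol
Ivan–Heidi–Carol
Ivan–Pia–Karl–Carol

4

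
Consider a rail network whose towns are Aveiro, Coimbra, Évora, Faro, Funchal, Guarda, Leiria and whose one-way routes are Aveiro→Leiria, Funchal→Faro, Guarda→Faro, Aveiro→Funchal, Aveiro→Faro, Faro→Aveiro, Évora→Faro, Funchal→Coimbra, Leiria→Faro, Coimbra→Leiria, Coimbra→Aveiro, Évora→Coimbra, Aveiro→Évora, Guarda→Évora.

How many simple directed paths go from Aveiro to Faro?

Aveiro→Évora→Coimbra→Leiria→Faro
Aveiro→Évora→Faro
Aveiro→Faro
Aveiro→Funchal→Coimbra→Leiria→Faro
Aveiro→Funchal→Faro
Aveiro→Leiria→Faro

6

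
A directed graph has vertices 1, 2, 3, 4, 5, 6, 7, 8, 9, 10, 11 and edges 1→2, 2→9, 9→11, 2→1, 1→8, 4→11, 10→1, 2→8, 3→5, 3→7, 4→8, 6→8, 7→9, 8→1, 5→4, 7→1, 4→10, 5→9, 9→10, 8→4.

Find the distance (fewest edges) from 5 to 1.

3

Distance 0: 5.
Distance 1: 4, 9.
Distance 2: 8, 10, 11.
Distance 3: 1 — contains 1.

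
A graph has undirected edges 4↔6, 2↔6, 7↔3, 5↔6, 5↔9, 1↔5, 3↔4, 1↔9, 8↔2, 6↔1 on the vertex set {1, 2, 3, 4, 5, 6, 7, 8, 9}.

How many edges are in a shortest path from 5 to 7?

4

Distance 0: 5.
Distance 1: 1, 6, 9.
Distance 2: 2, 4.
Distance 3: 3, 8.
Distance 4: 7 — contains 7.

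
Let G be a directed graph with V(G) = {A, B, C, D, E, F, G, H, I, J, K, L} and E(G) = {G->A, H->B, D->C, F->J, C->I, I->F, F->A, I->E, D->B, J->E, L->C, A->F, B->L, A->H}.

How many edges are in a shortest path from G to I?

6

Distance 0: G.
Distance 1: A.
Distance 2: F, H.
Distance 3: B, J.
Distance 4: E, L.
Distance 5: C.
Distance 6: I — contains I.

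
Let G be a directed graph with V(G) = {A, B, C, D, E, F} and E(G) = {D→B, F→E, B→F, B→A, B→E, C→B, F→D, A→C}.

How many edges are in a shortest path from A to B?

Distance 0: A.
Distance 1: C.
Distance 2: B — contains B.

2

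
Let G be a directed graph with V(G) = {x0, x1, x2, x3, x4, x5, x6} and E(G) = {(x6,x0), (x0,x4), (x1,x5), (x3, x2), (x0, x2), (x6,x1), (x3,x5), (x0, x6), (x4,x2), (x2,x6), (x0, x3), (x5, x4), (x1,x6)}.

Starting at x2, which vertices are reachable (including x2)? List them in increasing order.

x0, x1, x2, x3, x4, x5, x6

Start at x2.
Its neighbours: x6.
Then their neighbours: x0, x1.
Then next layer: x3, x4, x5.
Every vertex is now reached.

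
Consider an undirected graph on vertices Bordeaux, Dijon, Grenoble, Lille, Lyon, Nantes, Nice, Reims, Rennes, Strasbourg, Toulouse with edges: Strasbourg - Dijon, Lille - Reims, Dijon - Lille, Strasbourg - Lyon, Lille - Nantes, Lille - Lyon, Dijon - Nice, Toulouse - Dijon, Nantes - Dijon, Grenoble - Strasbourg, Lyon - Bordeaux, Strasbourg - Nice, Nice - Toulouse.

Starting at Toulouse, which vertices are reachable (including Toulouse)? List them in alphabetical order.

Start at Toulouse.
Its neighbours: Dijon, Nice.
Then their neighbours: Lille, Nantes, Strasbourg.
Then next layer: Grenoble, Lyon, Reims.
Then next layer: Bordeaux.
Nothing further is reachable.

Bordeaux, Dijon, Grenoble, Lille, Lyon, Nantes, Nice, Reims, Strasbourg, Toulouse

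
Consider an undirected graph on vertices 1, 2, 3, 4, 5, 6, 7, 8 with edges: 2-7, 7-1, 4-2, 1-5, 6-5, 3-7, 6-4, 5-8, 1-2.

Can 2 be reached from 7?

Yes

Explore from 7.
Distance 1: reach 1, 2, 3.
Found 2.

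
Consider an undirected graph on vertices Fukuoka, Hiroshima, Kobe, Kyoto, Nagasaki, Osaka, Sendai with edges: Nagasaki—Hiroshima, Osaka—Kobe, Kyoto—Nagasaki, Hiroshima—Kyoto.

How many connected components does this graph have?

4

From Fukuoka: component {Fukuoka}.
From Hiroshima: component {Hiroshima, Kyoto, Nagasaki}.
From Kobe: component {Kobe, Osaka}.
From Sendai: component {Sendai}.
That's 4 components.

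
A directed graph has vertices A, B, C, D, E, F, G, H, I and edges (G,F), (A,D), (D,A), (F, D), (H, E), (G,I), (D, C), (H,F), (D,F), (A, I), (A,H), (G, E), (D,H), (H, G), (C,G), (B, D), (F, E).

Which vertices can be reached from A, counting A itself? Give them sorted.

Start at A.
Its neighbours: D, H, I.
Then their neighbours: C, E, F, G.
Nothing further is reachable.

A, C, D, E, F, G, H, I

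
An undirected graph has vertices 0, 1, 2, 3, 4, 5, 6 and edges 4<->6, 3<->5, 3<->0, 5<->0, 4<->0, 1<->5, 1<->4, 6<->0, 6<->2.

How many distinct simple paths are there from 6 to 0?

6–0
6–4–0
6–4–1–5–0
6–4–1–5–3–0

4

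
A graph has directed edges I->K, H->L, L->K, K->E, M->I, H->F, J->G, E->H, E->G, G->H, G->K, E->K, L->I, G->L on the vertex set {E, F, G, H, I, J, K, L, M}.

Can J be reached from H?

Explore from H.
Distance 1: reach F, L.
Distance 2: reach I, K.
Distance 3: reach E.
Distance 4: reach G.
The search from H is exhausted; no directed path reaches J.

No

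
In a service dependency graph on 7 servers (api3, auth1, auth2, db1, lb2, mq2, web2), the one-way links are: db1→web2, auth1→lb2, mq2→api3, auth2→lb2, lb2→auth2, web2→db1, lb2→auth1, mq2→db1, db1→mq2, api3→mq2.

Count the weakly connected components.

From api3: component {api3, db1, mq2, web2}.
From auth1: component {auth1, auth2, lb2}.
That's 2 components.

2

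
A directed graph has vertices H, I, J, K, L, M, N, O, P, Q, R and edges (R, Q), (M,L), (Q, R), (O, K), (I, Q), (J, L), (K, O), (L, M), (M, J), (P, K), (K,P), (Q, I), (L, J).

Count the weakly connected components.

5

From H: component {H}.
From I: component {I, Q, R}.
From J: component {J, L, M}.
From K: component {K, O, P}.
From N: component {N}.
That's 5 components.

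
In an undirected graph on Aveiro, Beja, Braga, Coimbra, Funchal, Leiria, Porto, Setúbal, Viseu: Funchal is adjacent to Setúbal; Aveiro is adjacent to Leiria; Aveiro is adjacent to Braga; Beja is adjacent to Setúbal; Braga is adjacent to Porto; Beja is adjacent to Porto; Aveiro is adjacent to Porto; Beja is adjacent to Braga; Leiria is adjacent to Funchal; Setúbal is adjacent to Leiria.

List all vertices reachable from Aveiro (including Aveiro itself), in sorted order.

Aveiro, Beja, Braga, Funchal, Leiria, Porto, Setúbal

Start at Aveiro.
Its neighbours: Braga, Leiria, Porto.
Then their neighbours: Beja, Funchal, Setúbal.
Nothing further is reachable.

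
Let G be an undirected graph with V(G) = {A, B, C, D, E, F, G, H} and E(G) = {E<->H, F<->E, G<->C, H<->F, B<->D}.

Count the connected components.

4

From A: component {A}.
From B: component {B, D}.
From C: component {C, G}.
From E: component {E, F, H}.
That's 4 components.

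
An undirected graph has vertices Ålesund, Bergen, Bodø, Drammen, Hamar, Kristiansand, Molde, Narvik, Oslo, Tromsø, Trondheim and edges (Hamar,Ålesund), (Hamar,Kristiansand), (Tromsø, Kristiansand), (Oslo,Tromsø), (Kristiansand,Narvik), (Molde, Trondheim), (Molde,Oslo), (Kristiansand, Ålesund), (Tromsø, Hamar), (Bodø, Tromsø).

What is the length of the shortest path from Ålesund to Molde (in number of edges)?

4

Distance 0: Ålesund.
Distance 1: Hamar, Kristiansand.
Distance 2: Narvik, Tromsø.
Distance 3: Bodø, Oslo.
Distance 4: Molde — contains Molde.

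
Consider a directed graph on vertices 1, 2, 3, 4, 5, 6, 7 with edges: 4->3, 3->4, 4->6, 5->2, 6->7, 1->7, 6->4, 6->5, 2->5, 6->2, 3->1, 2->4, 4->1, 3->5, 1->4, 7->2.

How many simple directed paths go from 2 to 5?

3

2→4→3→5
2→4→6→5
2→5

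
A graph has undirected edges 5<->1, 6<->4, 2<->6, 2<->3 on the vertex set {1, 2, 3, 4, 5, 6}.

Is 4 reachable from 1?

No

Explore from 1.
Distance 1: reach 5.
The search is exhausted without reaching 4; it lies in a different component.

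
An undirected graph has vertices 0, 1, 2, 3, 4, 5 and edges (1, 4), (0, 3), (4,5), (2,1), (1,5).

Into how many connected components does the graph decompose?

2

From 0: component {0, 3}.
From 1: component {1, 2, 4, 5}.
That's 2 components.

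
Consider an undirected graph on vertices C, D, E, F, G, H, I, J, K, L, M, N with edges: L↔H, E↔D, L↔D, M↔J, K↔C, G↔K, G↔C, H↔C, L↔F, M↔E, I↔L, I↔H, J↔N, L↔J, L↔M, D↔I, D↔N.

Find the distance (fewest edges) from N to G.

5

Distance 0: N.
Distance 1: D, J.
Distance 2: E, I, L, M.
Distance 3: F, H.
Distance 4: C.
Distance 5: G, K — contains G.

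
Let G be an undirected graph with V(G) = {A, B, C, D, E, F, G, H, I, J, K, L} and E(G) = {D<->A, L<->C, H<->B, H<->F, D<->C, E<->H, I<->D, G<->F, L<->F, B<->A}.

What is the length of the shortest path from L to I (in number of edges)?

3

Distance 0: L.
Distance 1: C, F.
Distance 2: D, G, H.
Distance 3: A, B, E, I — contains I.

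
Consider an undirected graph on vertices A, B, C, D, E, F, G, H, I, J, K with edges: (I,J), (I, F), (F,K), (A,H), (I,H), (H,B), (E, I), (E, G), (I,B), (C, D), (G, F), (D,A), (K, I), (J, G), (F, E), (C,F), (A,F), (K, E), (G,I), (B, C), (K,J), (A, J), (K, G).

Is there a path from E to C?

Explore from E.
Distance 1: reach F, G, I, K.
Distance 2: reach A, B, C, H, J.
Found C.

Yes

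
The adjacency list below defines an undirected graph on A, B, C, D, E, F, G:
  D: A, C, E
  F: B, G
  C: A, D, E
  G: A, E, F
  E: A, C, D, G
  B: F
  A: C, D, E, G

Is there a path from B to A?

Yes

Explore from B.
Distance 1: reach F.
Distance 2: reach G.
Distance 3: reach A, E.
Found A.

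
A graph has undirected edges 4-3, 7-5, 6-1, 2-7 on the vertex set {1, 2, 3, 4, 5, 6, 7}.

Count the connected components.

From 1: component {1, 6}.
From 2: component {2, 5, 7}.
From 3: component {3, 4}.
That's 3 components.

3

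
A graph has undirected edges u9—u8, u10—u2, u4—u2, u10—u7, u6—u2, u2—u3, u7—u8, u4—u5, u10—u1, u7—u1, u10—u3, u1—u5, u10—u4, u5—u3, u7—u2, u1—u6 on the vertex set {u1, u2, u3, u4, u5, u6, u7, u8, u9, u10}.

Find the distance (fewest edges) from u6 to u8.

3

Distance 0: u6.
Distance 1: u1, u2.
Distance 2: u3, u4, u5, u7, u10.
Distance 3: u8 — contains u8.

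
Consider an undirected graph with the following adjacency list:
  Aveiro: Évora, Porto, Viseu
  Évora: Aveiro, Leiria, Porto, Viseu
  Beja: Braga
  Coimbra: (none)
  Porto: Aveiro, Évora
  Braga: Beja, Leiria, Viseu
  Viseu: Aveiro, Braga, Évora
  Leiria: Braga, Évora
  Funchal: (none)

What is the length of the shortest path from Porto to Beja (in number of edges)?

Distance 0: Porto.
Distance 1: Aveiro, Évora.
Distance 2: Leiria, Viseu.
Distance 3: Braga.
Distance 4: Beja — contains Beja.

4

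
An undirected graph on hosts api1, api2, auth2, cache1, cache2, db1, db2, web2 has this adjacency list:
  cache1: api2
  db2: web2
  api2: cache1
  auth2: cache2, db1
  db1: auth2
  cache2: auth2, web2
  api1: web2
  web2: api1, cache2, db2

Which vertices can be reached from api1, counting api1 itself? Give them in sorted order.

api1, auth2, cache2, db1, db2, web2

Start at api1.
Its neighbours: web2.
Then their neighbours: cache2, db2.
Then next layer: auth2.
Then next layer: db1.
Nothing further is reachable.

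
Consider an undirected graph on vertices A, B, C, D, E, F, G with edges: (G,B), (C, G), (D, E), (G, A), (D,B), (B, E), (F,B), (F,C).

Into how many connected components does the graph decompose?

From A: component {A, B, C, D, E, F, G}.
That's 1 component.

1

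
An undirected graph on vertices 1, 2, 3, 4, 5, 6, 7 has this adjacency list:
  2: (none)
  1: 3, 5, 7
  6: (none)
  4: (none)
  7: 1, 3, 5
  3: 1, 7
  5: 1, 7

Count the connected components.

From 1: component {1, 3, 5, 7}.
From 2: component {2}.
From 4: component {4}.
From 6: component {6}.
That's 4 components.

4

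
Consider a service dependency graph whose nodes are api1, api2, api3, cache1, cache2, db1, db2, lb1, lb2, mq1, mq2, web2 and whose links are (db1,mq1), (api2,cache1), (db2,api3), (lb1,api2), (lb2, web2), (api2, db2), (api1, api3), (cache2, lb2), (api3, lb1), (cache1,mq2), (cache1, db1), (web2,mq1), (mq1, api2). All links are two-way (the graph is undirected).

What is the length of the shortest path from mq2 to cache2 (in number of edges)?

6

Distance 0: mq2.
Distance 1: cache1.
Distance 2: api2, db1.
Distance 3: db2, lb1, mq1.
Distance 4: api3, web2.
Distance 5: api1, lb2.
Distance 6: cache2 — contains cache2.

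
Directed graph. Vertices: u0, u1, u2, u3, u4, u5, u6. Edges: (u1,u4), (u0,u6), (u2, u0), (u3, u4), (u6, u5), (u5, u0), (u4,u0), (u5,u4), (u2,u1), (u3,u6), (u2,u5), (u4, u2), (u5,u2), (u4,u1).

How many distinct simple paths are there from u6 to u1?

u6→u5→u2→u1
u6→u5→u4→u1
u6→u5→u4→u2→u1

3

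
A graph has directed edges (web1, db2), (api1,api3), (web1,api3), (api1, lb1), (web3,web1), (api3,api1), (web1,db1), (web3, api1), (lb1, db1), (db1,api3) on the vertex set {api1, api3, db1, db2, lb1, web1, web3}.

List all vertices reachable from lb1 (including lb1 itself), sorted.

Start at lb1.
Its neighbours: db1.
Then their neighbours: api3.
Then next layer: api1.
Nothing further is reachable.

api1, api3, db1, lb1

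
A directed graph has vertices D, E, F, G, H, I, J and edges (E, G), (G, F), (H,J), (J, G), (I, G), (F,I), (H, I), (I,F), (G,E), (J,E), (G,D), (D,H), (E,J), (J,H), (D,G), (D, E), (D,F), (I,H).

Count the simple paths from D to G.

D→E→G
D→E→J→G
D→E→J→H→I→G
D→F→I→G
D→F→I→H→J→E→G
D→F→I→H→J→G
D→G
D→H→I→G
D→H→J→E→G
D→H→J→G

10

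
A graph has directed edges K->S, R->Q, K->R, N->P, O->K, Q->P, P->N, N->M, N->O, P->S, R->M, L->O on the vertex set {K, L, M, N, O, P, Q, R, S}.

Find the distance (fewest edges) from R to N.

3

Distance 0: R.
Distance 1: M, Q.
Distance 2: P.
Distance 3: N, S — contains N.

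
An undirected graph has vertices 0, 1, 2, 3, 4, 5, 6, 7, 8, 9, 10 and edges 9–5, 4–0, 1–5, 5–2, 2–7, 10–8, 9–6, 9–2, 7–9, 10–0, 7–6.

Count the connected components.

From 0: component {0, 4, 8, 10}.
From 1: component {1, 2, 5, 6, 7, 9}.
From 3: component {3}.
That's 3 components.

3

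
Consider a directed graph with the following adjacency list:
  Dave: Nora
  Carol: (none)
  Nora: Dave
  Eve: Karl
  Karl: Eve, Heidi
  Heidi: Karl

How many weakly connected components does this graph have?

3

From Carol: component {Carol}.
From Dave: component {Dave, Nora}.
From Eve: component {Eve, Heidi, Karl}.
That's 3 components.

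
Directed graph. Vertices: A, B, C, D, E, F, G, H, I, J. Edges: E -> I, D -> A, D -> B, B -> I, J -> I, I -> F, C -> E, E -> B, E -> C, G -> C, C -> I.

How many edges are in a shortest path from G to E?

2

Distance 0: G.
Distance 1: C.
Distance 2: E, I — contains E.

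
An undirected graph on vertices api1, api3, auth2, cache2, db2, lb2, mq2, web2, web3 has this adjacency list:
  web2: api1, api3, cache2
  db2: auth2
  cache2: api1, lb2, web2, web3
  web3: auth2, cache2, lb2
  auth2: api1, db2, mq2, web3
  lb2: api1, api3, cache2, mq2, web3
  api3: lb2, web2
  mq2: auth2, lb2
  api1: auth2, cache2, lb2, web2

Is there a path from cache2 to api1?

Yes

Explore from cache2.
Distance 1: reach api1, lb2, web2, web3.
Found api1.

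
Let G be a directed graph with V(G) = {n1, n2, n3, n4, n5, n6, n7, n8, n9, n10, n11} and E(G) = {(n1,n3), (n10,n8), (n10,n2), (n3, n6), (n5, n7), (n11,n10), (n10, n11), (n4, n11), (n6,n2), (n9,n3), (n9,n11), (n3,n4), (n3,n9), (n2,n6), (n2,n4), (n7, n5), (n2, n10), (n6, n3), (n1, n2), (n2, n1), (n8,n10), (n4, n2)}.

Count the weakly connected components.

From n1: component {n1, n2, n3, n4, n6, n8, n9, n10, n11}.
From n5: component {n5, n7}.
That's 2 components.

2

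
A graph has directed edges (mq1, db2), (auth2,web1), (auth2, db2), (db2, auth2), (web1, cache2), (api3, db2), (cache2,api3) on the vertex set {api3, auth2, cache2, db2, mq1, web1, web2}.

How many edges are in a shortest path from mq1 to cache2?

Distance 0: mq1.
Distance 1: db2.
Distance 2: auth2.
Distance 3: web1.
Distance 4: cache2 — contains cache2.

4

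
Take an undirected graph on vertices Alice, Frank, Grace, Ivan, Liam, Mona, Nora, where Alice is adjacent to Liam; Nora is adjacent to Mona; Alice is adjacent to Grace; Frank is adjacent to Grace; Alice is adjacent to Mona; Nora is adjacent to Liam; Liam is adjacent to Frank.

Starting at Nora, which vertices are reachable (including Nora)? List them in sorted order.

Start at Nora.
Its neighbours: Liam, Mona.
Then their neighbours: Alice, Frank.
Then next layer: Grace.
Nothing further is reachable.

Alice, Frank, Grace, Liam, Mona, Nora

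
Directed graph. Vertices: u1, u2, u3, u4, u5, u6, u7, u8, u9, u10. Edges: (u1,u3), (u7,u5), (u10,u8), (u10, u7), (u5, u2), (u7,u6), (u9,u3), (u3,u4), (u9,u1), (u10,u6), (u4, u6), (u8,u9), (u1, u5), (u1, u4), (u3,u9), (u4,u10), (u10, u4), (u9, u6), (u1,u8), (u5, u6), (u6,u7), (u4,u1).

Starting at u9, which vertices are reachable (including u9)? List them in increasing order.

Start at u9.
Its neighbours: u1, u3, u6.
Then their neighbours: u4, u5, u7, u8.
Then next layer: u2, u10.
Every vertex is now reached.

u1, u2, u3, u4, u5, u6, u7, u8, u9, u10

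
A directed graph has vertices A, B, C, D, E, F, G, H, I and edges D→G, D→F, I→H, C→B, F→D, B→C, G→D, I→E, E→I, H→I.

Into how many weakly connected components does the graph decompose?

From A: component {A}.
From B: component {B, C}.
From D: component {D, F, G}.
From E: component {E, H, I}.
That's 4 components.

4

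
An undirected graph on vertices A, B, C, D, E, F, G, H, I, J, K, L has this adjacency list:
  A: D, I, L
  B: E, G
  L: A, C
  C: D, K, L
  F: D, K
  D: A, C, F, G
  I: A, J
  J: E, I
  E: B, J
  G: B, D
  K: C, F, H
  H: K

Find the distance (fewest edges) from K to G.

Distance 0: K.
Distance 1: C, F, H.
Distance 2: D, L.
Distance 3: A, G — contains G.

3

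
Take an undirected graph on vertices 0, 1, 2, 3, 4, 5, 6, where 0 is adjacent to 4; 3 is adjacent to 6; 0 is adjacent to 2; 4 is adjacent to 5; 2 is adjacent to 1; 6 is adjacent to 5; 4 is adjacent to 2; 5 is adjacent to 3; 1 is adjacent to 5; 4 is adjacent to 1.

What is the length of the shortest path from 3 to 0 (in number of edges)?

3

Distance 0: 3.
Distance 1: 5, 6.
Distance 2: 1, 4.
Distance 3: 0, 2 — contains 0.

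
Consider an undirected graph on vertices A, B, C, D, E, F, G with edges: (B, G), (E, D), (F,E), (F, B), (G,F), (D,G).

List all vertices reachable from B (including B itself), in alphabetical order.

Start at B.
Its neighbours: F, G.
Then their neighbours: D, E.
Nothing further is reachable.

B, D, E, F, G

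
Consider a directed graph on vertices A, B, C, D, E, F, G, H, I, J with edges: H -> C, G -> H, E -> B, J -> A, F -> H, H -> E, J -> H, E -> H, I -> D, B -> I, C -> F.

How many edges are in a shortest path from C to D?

6

Distance 0: C.
Distance 1: F.
Distance 2: H.
Distance 3: E.
Distance 4: B.
Distance 5: I.
Distance 6: D — contains D.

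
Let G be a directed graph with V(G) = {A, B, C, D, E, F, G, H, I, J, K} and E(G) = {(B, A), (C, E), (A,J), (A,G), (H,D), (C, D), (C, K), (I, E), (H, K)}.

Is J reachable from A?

Explore from A.
Distance 1: reach G, J.
Found J.

Yes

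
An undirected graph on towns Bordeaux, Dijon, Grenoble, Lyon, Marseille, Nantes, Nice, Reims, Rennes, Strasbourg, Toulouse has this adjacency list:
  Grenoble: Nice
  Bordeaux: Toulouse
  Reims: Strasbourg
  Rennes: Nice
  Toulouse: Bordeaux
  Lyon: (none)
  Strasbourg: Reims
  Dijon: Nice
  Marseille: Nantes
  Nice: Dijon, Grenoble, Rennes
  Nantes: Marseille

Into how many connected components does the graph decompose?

5

From Bordeaux: component {Bordeaux, Toulouse}.
From Dijon: component {Dijon, Grenoble, Nice, Rennes}.
From Lyon: component {Lyon}.
From Marseille: component {Marseille, Nantes}.
From Reims: component {Reims, Strasbourg}.
That's 5 components.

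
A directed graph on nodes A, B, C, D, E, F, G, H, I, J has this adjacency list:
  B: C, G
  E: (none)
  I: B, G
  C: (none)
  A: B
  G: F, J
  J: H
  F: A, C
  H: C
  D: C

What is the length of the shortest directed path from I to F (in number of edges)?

2

Distance 0: I.
Distance 1: B, G.
Distance 2: C, F, J — contains F.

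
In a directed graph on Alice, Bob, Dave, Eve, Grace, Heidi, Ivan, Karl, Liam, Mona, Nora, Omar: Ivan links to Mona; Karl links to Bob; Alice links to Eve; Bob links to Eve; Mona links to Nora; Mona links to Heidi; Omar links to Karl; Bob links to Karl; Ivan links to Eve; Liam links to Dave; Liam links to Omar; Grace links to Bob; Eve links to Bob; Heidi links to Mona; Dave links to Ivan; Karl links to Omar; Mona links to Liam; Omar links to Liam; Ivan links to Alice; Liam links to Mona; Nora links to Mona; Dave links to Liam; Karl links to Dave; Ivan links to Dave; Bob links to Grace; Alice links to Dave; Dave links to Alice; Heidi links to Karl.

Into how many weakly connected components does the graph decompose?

1

From Alice: component {Alice, Bob, Dave, Eve, Grace, Heidi, Ivan, Karl, Liam, Mona, Nora, Omar}.
That's 1 component.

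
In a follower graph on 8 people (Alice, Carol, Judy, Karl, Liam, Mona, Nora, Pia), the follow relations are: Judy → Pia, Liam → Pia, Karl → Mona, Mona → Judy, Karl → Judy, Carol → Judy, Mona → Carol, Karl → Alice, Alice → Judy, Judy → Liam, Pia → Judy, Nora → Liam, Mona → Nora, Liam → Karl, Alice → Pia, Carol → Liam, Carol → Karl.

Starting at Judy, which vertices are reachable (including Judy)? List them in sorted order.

Alice, Carol, Judy, Karl, Liam, Mona, Nora, Pia

Start at Judy.
Its neighbours: Liam, Pia.
Then their neighbours: Karl.
Then next layer: Alice, Mona.
Then next layer: Carol, Nora.
Every vertex is now reached.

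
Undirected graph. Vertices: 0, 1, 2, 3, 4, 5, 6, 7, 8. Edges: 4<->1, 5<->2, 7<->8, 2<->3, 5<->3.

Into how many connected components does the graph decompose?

From 0: component {0}.
From 1: component {1, 4}.
From 2: component {2, 3, 5}.
From 6: component {6}.
From 7: component {7, 8}.
That's 5 components.

5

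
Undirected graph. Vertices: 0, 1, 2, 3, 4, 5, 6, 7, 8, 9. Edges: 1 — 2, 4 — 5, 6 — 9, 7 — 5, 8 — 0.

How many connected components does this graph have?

5

From 0: component {0, 8}.
From 1: component {1, 2}.
From 3: component {3}.
From 4: component {4, 5, 7}.
From 6: component {6, 9}.
That's 5 components.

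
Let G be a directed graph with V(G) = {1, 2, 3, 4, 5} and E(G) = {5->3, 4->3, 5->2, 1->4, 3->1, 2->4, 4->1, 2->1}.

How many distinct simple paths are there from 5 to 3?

3

5→2→1→4→3
5→2→4→3
5→3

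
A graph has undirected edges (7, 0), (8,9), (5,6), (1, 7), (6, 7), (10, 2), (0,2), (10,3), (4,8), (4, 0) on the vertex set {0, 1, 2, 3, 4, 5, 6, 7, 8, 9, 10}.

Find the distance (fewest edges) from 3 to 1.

Distance 0: 3.
Distance 1: 10.
Distance 2: 2.
Distance 3: 0.
Distance 4: 4, 7.
Distance 5: 1, 6, 8 — contains 1.

5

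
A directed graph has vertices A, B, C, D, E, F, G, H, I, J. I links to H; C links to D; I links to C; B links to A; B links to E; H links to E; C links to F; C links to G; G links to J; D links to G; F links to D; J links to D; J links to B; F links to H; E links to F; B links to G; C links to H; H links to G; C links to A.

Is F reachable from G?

Explore from G.
Distance 1: reach J.
Distance 2: reach B, D.
Distance 3: reach A, E.
Distance 4: reach F.
Found F.

Yes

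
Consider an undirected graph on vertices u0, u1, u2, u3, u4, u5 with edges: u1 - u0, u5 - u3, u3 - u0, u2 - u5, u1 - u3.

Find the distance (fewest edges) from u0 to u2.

3

Distance 0: u0.
Distance 1: u1, u3.
Distance 2: u5.
Distance 3: u2 — contains u2.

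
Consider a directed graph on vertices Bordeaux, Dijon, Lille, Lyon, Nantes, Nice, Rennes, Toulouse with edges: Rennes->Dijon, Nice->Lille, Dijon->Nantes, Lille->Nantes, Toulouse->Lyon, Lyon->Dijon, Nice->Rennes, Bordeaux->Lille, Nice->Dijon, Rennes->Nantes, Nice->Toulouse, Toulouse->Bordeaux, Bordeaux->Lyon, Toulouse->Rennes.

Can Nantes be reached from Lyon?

Yes

Explore from Lyon.
Distance 1: reach Dijon.
Distance 2: reach Nantes.
Found Nantes.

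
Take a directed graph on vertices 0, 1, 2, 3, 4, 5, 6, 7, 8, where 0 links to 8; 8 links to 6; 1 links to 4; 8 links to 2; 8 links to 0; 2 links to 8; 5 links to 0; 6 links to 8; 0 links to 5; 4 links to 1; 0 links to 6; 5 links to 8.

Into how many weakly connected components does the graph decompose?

4

From 0: component {0, 2, 5, 6, 8}.
From 1: component {1, 4}.
From 3: component {3}.
From 7: component {7}.
That's 4 components.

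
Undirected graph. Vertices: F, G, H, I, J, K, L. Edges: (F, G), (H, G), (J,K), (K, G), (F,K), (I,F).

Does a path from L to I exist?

No

L has no edges, so nothing is reachable from it.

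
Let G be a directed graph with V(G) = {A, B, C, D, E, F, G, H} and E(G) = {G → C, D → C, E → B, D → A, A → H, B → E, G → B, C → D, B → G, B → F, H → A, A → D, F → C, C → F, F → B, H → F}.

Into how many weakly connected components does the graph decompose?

1

From A: component {A, B, C, D, E, F, G, H}.
That's 1 component.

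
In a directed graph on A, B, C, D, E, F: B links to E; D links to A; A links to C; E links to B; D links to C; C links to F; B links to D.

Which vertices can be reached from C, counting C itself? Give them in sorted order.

C, F

Start at C.
Its neighbours: F.
Nothing further is reachable.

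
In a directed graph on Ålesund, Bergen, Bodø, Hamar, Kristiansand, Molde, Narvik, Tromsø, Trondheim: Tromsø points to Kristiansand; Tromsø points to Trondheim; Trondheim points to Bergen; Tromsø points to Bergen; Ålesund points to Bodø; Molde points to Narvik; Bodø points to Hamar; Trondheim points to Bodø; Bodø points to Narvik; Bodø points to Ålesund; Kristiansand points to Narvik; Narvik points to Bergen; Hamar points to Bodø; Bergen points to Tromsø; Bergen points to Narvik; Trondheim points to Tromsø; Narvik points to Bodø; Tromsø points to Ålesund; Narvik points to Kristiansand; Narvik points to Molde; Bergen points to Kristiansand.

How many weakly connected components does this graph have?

1

From Ålesund: component {Ålesund, Bergen, Bodø, Hamar, Kristiansand, Molde, Narvik, Tromsø, Trondheim}.
That's 1 component.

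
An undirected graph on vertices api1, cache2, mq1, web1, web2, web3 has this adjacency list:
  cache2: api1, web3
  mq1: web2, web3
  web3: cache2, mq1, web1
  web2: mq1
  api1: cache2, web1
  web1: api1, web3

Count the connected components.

From api1: component {api1, cache2, mq1, web1, web2, web3}.
That's 1 component.

1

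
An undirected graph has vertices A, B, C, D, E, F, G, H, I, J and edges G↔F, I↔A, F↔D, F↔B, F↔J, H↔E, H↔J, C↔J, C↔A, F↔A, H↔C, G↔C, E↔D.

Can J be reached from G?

Yes

Explore from G.
Distance 1: reach C, F.
Distance 2: reach A, B, D, H, J.
Found J.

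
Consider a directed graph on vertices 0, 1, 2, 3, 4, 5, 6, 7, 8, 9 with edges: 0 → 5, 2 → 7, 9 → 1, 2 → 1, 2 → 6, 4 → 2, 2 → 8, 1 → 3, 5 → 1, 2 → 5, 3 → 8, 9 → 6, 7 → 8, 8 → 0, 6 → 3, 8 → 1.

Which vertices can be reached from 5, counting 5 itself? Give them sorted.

0, 1, 3, 5, 8

Start at 5.
Its neighbours: 1.
Then their neighbours: 3.
Then next layer: 8.
Then next layer: 0.
Nothing further is reachable.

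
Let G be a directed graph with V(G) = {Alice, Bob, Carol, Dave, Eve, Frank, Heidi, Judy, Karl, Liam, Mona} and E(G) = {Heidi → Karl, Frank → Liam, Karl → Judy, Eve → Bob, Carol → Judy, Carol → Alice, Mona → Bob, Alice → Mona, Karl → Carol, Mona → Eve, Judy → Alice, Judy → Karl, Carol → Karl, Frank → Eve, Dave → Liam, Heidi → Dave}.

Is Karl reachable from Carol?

Yes

Explore from Carol.
Distance 1: reach Alice, Judy, Karl.
Found Karl.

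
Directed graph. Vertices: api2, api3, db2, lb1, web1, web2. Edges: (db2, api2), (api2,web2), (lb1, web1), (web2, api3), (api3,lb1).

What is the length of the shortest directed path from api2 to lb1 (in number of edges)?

3

Distance 0: api2.
Distance 1: web2.
Distance 2: api3.
Distance 3: lb1 — contains lb1.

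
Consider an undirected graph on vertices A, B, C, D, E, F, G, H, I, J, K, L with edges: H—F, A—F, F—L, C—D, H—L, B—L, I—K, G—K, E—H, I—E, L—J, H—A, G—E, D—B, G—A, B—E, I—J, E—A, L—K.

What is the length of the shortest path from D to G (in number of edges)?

Distance 0: D.
Distance 1: B, C.
Distance 2: E, L.
Distance 3: A, F, G, H, I, J, K — contains G.

3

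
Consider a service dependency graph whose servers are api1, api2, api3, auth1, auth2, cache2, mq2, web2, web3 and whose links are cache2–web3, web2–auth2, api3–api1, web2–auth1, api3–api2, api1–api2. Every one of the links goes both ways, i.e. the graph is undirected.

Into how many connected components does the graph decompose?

4

From api1: component {api1, api2, api3}.
From auth1: component {auth1, auth2, web2}.
From cache2: component {cache2, web3}.
From mq2: component {mq2}.
That's 4 components.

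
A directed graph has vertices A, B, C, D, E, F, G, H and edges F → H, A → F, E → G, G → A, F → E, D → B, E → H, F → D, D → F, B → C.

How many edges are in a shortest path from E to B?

Distance 0: E.
Distance 1: G, H.
Distance 2: A.
Distance 3: F.
Distance 4: D.
Distance 5: B — contains B.

5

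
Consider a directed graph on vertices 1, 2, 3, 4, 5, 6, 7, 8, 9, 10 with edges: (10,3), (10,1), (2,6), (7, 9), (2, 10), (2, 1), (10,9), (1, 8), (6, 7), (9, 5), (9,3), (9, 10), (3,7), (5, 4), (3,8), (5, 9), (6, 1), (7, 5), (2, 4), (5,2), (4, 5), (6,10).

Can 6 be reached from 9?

Explore from 9.
Distance 1: reach 3, 5, 10.
Distance 2: reach 1, 2, 4, 7, 8.
Distance 3: reach 6.
Found 6.

Yes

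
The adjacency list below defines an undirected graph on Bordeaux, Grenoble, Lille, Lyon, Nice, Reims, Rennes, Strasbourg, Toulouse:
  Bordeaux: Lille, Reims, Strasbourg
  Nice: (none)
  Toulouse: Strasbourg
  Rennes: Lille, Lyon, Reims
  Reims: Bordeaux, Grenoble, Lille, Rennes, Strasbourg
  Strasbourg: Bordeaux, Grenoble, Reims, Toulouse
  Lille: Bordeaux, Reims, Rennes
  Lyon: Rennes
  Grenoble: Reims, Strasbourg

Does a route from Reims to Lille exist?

Yes

Explore from Reims.
Distance 1: reach Bordeaux, Grenoble, Lille, Rennes, Strasbourg.
Found Lille.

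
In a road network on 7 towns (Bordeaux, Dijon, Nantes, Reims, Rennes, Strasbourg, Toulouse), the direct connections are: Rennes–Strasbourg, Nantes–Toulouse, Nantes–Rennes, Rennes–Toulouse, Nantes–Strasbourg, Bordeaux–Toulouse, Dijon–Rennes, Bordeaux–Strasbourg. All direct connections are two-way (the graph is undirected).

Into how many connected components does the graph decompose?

2

From Bordeaux: component {Bordeaux, Dijon, Nantes, Rennes, Strasbourg, Toulouse}.
From Reims: component {Reims}.
That's 2 components.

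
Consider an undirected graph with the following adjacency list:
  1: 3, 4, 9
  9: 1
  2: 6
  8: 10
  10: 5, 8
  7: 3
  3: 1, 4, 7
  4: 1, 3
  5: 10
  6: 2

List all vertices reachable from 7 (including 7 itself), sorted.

1, 3, 4, 7, 9

Start at 7.
Its neighbours: 3.
Then their neighbours: 1, 4.
Then next layer: 9.
Nothing further is reachable.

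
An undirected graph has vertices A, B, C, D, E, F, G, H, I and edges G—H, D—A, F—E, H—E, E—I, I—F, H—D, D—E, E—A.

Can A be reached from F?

Yes

Explore from F.
Distance 1: reach E, I.
Distance 2: reach A, D, H.
Found A.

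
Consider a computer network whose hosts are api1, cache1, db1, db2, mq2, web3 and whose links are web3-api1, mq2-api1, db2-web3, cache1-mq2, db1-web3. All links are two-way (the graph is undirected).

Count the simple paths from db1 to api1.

db1–web3–api1

1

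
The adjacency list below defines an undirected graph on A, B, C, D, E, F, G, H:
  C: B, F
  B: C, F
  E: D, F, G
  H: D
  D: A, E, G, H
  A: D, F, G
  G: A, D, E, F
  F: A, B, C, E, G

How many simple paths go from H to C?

H–D–A–F–B–C
H–D–A–F–C
H–D–A–G–E–F–B–C
H–D–A–G–E–F–C
H–D–A–G–F–B–C
H–D–A–G–F–C
H–D–E–F–B–C
H–D–E–F–C
... and 10 more.

18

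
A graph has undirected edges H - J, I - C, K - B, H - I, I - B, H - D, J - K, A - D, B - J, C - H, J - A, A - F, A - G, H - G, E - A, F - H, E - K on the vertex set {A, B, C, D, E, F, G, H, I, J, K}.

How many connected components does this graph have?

1

From A: component {A, B, C, D, E, F, G, H, I, J, K}.
That's 1 component.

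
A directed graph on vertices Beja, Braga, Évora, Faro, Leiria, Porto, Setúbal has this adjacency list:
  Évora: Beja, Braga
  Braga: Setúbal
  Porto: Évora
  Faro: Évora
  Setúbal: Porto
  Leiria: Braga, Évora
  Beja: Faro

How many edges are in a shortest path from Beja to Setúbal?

4

Distance 0: Beja.
Distance 1: Faro.
Distance 2: Évora.
Distance 3: Braga.
Distance 4: Setúbal — contains Setúbal.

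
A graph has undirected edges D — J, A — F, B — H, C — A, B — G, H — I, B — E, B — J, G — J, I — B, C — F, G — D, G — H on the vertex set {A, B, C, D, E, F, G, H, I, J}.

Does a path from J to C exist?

Explore from J.
Distance 1: reach B, D, G.
Distance 2: reach E, H, I.
The search is exhausted without reaching C; it lies in a different component.

No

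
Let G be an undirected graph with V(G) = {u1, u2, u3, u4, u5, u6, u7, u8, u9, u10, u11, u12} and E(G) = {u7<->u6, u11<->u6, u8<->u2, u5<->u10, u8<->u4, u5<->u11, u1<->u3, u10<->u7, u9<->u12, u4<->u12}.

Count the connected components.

3

From u1: component {u1, u3}.
From u2: component {u2, u4, u8, u9, u12}.
From u5: component {u5, u6, u7, u10, u11}.
That's 3 components.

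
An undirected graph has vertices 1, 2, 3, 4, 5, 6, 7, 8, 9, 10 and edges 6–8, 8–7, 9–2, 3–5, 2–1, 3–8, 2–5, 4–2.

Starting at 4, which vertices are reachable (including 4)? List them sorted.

1, 2, 3, 4, 5, 6, 7, 8, 9

Start at 4.
Its neighbours: 2.
Then their neighbours: 1, 5, 9.
Then next layer: 3.
Then next layer: 8.
Then next layer: 6, 7.
Nothing further is reachable.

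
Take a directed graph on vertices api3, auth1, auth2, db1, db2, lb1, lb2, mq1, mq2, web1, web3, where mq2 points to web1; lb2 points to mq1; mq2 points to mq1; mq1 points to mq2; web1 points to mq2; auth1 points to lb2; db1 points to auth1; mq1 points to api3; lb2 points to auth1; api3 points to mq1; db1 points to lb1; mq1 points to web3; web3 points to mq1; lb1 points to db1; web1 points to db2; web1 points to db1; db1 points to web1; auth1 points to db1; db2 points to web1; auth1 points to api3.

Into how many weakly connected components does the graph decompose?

From api3: component {api3, auth1, db1, db2, lb1, lb2, mq1, mq2, web1, web3}.
From auth2: component {auth2}.
That's 2 components.

2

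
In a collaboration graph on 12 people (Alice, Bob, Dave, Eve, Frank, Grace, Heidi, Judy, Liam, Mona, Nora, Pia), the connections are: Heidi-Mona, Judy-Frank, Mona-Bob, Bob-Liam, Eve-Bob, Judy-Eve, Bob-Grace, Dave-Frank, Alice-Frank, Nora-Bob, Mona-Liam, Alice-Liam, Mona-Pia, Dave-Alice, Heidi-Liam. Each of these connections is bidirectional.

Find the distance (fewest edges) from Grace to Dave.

Distance 0: Grace.
Distance 1: Bob.
Distance 2: Eve, Liam, Mona, Nora.
Distance 3: Alice, Heidi, Judy, Pia.
Distance 4: Dave, Frank — contains Dave.

4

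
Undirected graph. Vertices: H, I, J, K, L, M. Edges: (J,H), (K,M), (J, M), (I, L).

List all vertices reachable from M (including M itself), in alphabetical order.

Start at M.
Its neighbours: J, K.
Then their neighbours: H.
Nothing further is reachable.

H, J, K, M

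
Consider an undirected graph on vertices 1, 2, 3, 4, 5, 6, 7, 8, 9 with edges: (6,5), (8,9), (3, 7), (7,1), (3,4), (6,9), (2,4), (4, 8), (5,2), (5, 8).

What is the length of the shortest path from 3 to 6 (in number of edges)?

Distance 0: 3.
Distance 1: 4, 7.
Distance 2: 1, 2, 8.
Distance 3: 5, 9.
Distance 4: 6 — contains 6.

4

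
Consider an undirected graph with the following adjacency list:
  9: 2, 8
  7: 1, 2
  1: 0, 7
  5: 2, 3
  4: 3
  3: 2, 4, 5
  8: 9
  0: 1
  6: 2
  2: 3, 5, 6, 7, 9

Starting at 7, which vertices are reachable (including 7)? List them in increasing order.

0, 1, 2, 3, 4, 5, 6, 7, 8, 9

Start at 7.
Its neighbours: 1, 2.
Then their neighbours: 0, 3, 5, 6, 9.
Then next layer: 4, 8.
Every vertex is now reached.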